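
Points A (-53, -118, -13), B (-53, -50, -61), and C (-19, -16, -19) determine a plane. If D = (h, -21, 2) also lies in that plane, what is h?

-10

A normal to the plane is n = AB × AC = (4488, -1632, -2312).
D lies in the plane iff n · AD = 0.
This gives (4488)h + (44880) = 0, so h = -10.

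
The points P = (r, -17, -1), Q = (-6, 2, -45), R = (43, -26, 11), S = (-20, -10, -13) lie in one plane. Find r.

1

Coplanarity ⇔ det[PQ; PR; PS] = 0.
Expanding, this is linear in r: (224)r + (-224) = 0.
So r = 1.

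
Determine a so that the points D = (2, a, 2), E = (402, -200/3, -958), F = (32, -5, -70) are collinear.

0

Direction EF = (-370, 185/3, 888). From the x-coordinate of D, the parameter along the line is τ = (2 − 402)/(-370) = 40/37.
Then a = (-200/3) + 40/37·(185/3) = 0.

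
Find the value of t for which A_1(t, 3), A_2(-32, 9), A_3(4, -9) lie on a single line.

-20

Collinearity: (A_1 − A_2) must be parallel to (A_3 − A_2) = (36, -18).
Cross-multiplying the components: (t − (-32))·(-18) = (-6)·(36).
Solving gives t = -20.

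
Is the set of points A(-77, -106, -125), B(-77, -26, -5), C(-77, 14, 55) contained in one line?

Yes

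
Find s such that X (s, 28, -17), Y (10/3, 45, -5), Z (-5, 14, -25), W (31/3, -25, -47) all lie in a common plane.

The points are coplanar iff XY · (XZ × XW) = 0.
Expanding, this is linear in s: (98)s + (2842/3) = 0.
So s = -29/3.

-29/3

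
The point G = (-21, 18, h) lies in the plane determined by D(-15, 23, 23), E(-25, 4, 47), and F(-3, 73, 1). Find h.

The plane through D, E, F has equation −782x + 68y − 272z = 7038.
Substituting G: (-272)h + (17646) = 7038, so h = 39.

39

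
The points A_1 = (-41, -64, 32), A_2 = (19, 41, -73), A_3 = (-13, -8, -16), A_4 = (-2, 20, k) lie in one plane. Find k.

-34

The points are coplanar iff A_1A_2 · (A_1A_3 × A_1A_4) = 0.
Expanding, this is linear in k: (420)k + (14280) = 0.
So k = -34.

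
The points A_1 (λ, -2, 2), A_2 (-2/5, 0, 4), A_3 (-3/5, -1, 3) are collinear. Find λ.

-4/5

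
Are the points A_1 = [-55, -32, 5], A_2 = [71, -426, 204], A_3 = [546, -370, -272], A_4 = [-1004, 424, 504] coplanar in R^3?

No

The four points are coplanar iff the 3×3 determinant with rows A_1A_2, A_1A_3, A_1A_4 is zero.
Rows: (126, -394, 199), (601, -338, -277), (-949, 456, 499).
Expanding along the first row: (126)(-42350) − (-394)(37026) + (199)(-46706) = -42350.
Nonzero ⇒ not coplanar.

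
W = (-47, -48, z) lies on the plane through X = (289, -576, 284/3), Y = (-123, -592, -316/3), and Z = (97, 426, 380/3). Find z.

Coplanarity requires XY · (XZ × XW) = 0.
XY = (-412, -16, -200), XZ = (-192, 1002, 32); the triple product is linear in z with coefficient -415896 and constant term -554528.
Setting it to zero: z = -4/3.

-4/3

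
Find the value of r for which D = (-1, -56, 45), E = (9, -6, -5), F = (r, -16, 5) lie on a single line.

Direction DE = (10, 50, -50). From the y-coordinate of F, the parameter along the line is τ = (-16 − (-56))/50 = 4/5.
Then r = (-1) + 4/5·(10) = 7.

7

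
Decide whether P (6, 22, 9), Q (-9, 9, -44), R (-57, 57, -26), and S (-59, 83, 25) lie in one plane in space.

Yes

With P as base: PQ = (-15, -13, -53), PR = (-63, 35, -35), PS = (-65, 61, 16).
PR × PS = (2695, 3283, -1568).
PQ · (PR × PS) = 0.
The scalar triple product vanishes, so the four points are coplanar.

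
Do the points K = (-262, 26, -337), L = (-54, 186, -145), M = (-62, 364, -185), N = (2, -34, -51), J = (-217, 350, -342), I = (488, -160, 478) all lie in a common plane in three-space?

No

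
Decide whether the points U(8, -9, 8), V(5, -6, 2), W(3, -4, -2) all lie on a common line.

UV = (-3, 3, -6), UW = (-5, 5, -10).
UV × UW = (0, 0, 0).
The cross product vanishes, so the three points are collinear.

Yes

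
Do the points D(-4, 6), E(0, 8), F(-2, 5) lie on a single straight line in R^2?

DE = (4, 2), DF = (2, -1).
If collinear, DF would be a scalar multiple of DE. But (4)·(-1) ≠ (2)·(2) (difference -8), so they are not parallel; the points are not collinear.

No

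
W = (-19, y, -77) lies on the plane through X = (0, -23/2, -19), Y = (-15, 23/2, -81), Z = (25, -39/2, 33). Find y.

11/2

The plane through X, Y, Z has equation 700x − 770y − 455z = 17500.
Substituting W: (-770)y + (21735) = 17500, so y = 11/2.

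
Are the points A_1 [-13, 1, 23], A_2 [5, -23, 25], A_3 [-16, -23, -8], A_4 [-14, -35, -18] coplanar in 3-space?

Yes

With A_1 as base: A_1A_2 = (18, -24, 2), A_1A_3 = (-3, -24, -31), A_1A_4 = (-1, -36, -41).
A_1A_3 × A_1A_4 = (-132, -92, 84).
A_1A_2 · (A_1A_3 × A_1A_4) = 0.
The scalar triple product vanishes, so the four points are coplanar.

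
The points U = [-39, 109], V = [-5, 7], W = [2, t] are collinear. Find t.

-14

The three points are collinear iff det[UV; UW] = 0.
This determinant is linear in t: (34)t + (476) = 0, so t = -14.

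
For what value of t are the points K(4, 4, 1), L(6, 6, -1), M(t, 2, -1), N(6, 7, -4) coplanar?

0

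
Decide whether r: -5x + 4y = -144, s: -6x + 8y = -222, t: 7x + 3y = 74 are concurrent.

Intersecting r and s: solving the 2×2 system gives (x, y) = (33/2, -123/8).
Substitute into t: (7)(33/2) + (3)(-123/8) = 555/8.
But t requires 74 ≠ 555/8, so the three lines have no common point.

No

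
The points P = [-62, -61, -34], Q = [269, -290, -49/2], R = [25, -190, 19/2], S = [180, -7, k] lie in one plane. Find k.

The points are coplanar iff PQ · (PR × PS) = 0.
Expanding, this is linear in k: (-22776)k + (-3621384) = 0.
So k = -159.

-159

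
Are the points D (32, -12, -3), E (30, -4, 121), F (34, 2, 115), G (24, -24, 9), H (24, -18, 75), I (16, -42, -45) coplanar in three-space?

The plane through D, E, F has normal n = DE × DF = (-792, 484, -44) and equation n·P = -31020.
Checking the remaining points: n·G = -31020, n·H = -31020, n·I = -31020.
All equal -31020, so all 6 points lie in one plane.

Yes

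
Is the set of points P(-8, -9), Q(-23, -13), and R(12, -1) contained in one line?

PQ = (-15, -4), PR = (20, 8).
det[PQ; PR] = (-15)(8) − (-4)(20) = -40.
The determinant is nonzero, so they are not collinear.

No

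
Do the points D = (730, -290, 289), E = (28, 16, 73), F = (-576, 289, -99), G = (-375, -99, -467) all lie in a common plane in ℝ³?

No

A normal to the plane through D, E, F is n = DE × DF = (6336, 9720, -6822).
The plane has equation n·P = -165078. For G: n·G = -152406.
-152406 ≠ -165078, so G is off the plane.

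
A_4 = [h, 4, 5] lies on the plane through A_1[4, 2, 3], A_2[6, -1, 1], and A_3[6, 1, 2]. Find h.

0

The plane through A_1, A_2, A_3 has equation 1x − 2y + 4z = 12.
Substituting A_4: (1)h + (12) = 12, so h = 0.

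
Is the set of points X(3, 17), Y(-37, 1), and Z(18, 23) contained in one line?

XY = (-40, -16), XZ = (15, 6).
Twice the signed area of △XYZ is (-40)(6) − (-16)(15) = 0.
The triangle is degenerate (zero area), so the points are collinear.

Yes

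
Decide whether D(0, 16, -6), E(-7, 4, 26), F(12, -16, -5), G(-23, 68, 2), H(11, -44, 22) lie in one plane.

The plane through D, E, F has normal n = DE × DF = (1012, 391, 368) and equation n·P = 4048.
Checking the remaining points: n·G = 4048, n·H = 2024.
Since n·H = 2024 ≠ 4048, H is off the plane and the points are not all coplanar.

No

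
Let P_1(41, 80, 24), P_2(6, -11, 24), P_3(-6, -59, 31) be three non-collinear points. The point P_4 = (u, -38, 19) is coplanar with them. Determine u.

-9

A normal to the plane is n = P_1P_2 × P_1P_3 = (-637, 245, 588).
P_4 lies in the plane iff n · P_1P_4 = 0.
This gives (-637)u + (-5733) = 0, so u = -9.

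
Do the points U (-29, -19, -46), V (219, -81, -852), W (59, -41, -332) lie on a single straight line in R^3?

Yes

UV = (248, -62, -806), UW = (88, -22, -286).
Each component of UW is 11/31 times the corresponding component of UV, so UW = 11/31·UV and the points are collinear.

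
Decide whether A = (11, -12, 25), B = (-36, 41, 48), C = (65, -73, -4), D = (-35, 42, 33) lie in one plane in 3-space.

No

A normal to the plane through A, B, C is n = AB × AC = (-134, -121, 5).
The plane has equation n·P = 103. For D: n·D = -227.
-227 ≠ 103, so D is off the plane.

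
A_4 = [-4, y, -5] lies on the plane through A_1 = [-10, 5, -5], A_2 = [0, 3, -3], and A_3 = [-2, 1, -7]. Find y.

3

Coplanarity requires A_1A_2 · (A_1A_3 × A_1A_4) = 0.
A_1A_2 = (10, -2, 2), A_1A_3 = (8, -4, -2); the triple product is linear in y with coefficient 36 and constant term -108.
Setting it to zero: y = 3.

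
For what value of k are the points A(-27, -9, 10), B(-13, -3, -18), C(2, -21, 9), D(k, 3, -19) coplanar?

-26

Normal to plane ABC: n = (-342, -798, -342); plane equation n·P = 12996.
Requiring n·D = 12996: (-342)k + (4104) = 12996.
So k = -26.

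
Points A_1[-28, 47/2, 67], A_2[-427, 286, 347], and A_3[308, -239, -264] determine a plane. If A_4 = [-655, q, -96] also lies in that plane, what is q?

347/2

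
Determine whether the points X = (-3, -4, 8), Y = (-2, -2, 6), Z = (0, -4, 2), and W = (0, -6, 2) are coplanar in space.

The four points are coplanar iff the 3×3 determinant with rows XY, XZ, XW is zero.
Rows: (1, 2, -2), (3, 0, -6), (3, -2, -6).
Expanding along the first row: (1)(-12) − (2)(0) + (-2)(-6) = 0.
Zero determinant ⇒ coplanar.

Yes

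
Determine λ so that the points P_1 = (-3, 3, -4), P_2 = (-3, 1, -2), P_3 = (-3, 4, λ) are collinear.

Collinearity requires P_1P_2 × P_1P_3 = 0; each component is linear in λ.
The x-component gives (-2)λ + (-10) = 0, so λ = -5.
The remaining components then also vanish.

-5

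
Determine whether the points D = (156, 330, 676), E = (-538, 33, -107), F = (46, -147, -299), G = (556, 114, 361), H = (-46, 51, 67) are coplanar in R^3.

Yes

The plane through D, E, F has normal n = DE × DF = (-83916, -590520, 298368) and equation n·P = -6265728.
Checking the remaining points: n·G = -6265728, n·H = -6265728.
All equal -6265728, so all 5 points lie in one plane.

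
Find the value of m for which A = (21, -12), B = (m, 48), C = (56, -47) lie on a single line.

Collinearity: (B − A) must be parallel to (C − A) = (35, -35).
Cross-multiplying the components: (m − 21)·(-35) = (60)·(35).
Solving gives m = -39.

-39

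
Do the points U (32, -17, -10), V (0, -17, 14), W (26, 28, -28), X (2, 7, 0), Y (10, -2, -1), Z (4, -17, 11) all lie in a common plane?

No

The plane through U, V, W has normal n = UV × UW = (-1080, -720, -1440) and equation n·P = -7920.
Checking the remaining points: n·X = -7200, n·Y = -7920, n·Z = -7920.
Since n·X = -7200 ≠ -7920, X is off the plane and the points are not all coplanar.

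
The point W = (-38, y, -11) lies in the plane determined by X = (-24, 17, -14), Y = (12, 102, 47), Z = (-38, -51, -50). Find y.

The plane through X, Y, Z has equation 1088x + 442y − 1258z = -986.
Substituting W: (442)y + (-27506) = -986, so y = 60.

60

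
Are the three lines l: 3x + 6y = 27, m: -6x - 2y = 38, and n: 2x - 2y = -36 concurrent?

No

Intersecting l and m: solving the 2×2 system gives (x, y) = (-47/5, 46/5).
Substitute into n: (2)(-47/5) + (-2)(46/5) = -186/5.
But n requires -36 ≠ -186/5, so the three lines have no common point.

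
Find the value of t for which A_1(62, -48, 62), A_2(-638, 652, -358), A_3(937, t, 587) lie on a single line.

-923

Collinearity requires A_1A_2 × A_1A_3 = 0; each component is linear in t.
The x-component gives (420)t + (387660) = 0, so t = -923.
The remaining components then also vanish.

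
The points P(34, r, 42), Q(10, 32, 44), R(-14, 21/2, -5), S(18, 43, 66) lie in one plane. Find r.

19

Coplanarity ⇔ det[PQ; PR; PS] = 0.
Expanding, this is linear in r: (-136)r + (2584) = 0.
So r = 19.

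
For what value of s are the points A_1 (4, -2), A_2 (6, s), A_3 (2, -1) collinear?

Collinearity: (A_2 − A_1) must be parallel to (A_3 − A_1) = (-2, 1).
Cross-multiplying the components: (s − (-2))·(-2) = (2)·(1).
Solving gives s = -3.

-3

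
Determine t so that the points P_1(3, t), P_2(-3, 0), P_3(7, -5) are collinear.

-3

Collinearity: (P_1 − P_2) must be parallel to (P_3 − P_2) = (10, -5).
Cross-multiplying the components: (t − 0)·(10) = (6)·(-5).
Solving gives t = -3.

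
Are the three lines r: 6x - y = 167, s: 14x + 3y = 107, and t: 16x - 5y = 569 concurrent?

Yes

Intersecting r and s: solving the 2×2 system gives (x, y) = (19, -53).
Substitute into t: (16)(19) + (-5)(-53) = 569.
This equals 569, so (19, -53) lies on all three lines and they are concurrent.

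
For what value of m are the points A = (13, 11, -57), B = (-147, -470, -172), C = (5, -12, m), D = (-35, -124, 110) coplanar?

-40

Normal to plane ABD: n = (-95852, 32240, -1488); plane equation n·P = -806620.
Requiring n·C = -806620: (-1488)m + (-866140) = -806620.
So m = -40.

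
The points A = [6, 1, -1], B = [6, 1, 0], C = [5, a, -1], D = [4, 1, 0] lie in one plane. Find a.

The points are coplanar iff AB · (AC × AD) = 0.
Expanding, this is linear in a: (2)a + (-2) = 0.
So a = 1.

1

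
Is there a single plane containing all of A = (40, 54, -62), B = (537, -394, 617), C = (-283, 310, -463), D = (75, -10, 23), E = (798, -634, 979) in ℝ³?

Yes

The plane through A, B, C has normal n = AB × AC = (5824, -20020, -17472) and equation n·P = 235144.
Checking the remaining points: n·D = 235144, n·E = 235144.
All equal 235144, so all 5 points lie in one plane.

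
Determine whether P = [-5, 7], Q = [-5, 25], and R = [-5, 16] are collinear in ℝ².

PQ = (0, 18), PR = (0, 9).
Checking proportionality: PR = 1/2·PQ, so the vectors are parallel and the points are collinear.

Yes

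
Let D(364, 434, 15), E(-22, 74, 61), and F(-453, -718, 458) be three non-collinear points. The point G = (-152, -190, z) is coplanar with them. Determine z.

203

The plane through D, E, F has equation −106488x + 133416y + 150552z = 21399192.
Substituting G: (150552)z + (-9162864) = 21399192, so z = 203.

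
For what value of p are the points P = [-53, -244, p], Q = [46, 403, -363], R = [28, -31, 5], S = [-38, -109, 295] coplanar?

The points are coplanar iff PQ · (PR × PS) = 0.
Expanding, this is linear in p: (27240)p + (-12067320) = 0.
So p = 443.

443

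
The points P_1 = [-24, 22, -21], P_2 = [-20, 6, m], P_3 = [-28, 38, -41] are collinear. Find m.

Collinearity requires P_1P_2 × P_1P_3 = 0; each component is linear in m.
The x-component gives (-16)m + (-16) = 0, so m = -1.
The remaining components then also vanish.

-1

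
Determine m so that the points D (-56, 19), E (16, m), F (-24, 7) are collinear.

Collinearity: (E − D) must be parallel to (F − D) = (32, -12).
Cross-multiplying the components: (m − 19)·(32) = (72)·(-12).
Solving gives m = -8.

-8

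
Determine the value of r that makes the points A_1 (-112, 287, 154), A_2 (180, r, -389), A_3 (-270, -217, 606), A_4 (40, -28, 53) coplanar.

518

Normal to plane A_1A_3A_4: n = (193284, 52746, 126378); plane equation n·P = 12952506.
Requiring n·A_2 = 12952506: (52746)r + (-14369922) = 12952506.
So r = 518.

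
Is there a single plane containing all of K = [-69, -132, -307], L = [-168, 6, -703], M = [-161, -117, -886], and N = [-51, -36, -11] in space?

No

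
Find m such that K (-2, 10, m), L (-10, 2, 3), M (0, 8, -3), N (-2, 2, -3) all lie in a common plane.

The points are coplanar iff KL · (KM × KN) = 0.
Expanding, this is linear in m: (48)m + (48) = 0.
So m = -1.

-1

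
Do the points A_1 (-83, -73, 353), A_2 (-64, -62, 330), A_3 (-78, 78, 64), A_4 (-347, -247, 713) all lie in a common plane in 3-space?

Yes

The four points are coplanar iff the 3×3 determinant with rows A_1A_2, A_1A_3, A_1A_4 is zero.
Rows: (19, 11, -23), (5, 151, -289), (-264, -174, 360).
Expanding along the first row: (19)(4074) − (11)(-74496) + (-23)(38994) = 0.
Zero determinant ⇒ coplanar.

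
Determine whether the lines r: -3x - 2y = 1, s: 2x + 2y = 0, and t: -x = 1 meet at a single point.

The three lines meet at one point iff the augmented coefficient matrix [aᵢ bᵢ cᵢ] has rank < 3, i.e. its determinant vanishes.
Here the determinant is 0.
It vanishes, so the lines are concurrent at (-1, 1).

Yes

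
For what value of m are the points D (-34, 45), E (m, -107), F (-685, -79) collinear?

The three points are collinear iff det[DE; DF] = 0.
This determinant is linear in m: (-124)m + (-103168) = 0, so m = -832.

-832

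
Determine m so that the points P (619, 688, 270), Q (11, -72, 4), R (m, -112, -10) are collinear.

Collinearity requires PQ × PR = 0; each component is linear in m.
The y-component gives (-266)m + (-5586) = 0, so m = -21.
The remaining components then also vanish.

-21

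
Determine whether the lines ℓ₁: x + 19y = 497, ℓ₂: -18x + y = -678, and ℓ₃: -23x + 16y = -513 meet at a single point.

Intersecting ℓ₁ and ℓ₂: solving the 2×2 system gives (x, y) = (13379/343, 8268/343).
Substitute into ℓ₃: (-23)(13379/343) + (16)(8268/343) = -175429/343.
But ℓ₃ requires -513 ≠ -175429/343, so the three lines have no common point.

No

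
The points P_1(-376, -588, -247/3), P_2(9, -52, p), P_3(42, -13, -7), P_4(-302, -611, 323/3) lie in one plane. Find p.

-22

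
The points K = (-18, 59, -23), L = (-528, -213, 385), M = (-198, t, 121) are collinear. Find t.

Collinearity requires KL × KM = 0; each component is linear in t.
The x-component gives (-408)t + (-15096) = 0, so t = -37.
The remaining components then also vanish.

-37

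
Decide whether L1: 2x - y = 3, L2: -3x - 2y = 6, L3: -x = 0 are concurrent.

Intersecting L1 and L2: solving the 2×2 system gives (x, y) = (0, -3).
Substitute into L3: (-1)(0) + (0)(-3) = 0.
This equals 0, so (0, -3) lies on all three lines and they are concurrent.

Yes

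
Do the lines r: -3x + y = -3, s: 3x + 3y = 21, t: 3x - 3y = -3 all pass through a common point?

Intersecting r and s: solving the 2×2 system gives (x, y) = (5/2, 9/2).
Substitute into t: (3)(5/2) + (-3)(9/2) = -6.
But t requires -3 ≠ -6, so the three lines have no common point.

No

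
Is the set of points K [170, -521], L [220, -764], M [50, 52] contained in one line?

No

KL = (50, -243), KM = (-120, 573).
det[KL; KM] = (50)(573) − (-243)(-120) = -510.
The determinant is nonzero, so they are not collinear.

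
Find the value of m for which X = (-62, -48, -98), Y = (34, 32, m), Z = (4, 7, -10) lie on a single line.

30

Collinearity requires XY × XZ = 0; each component is linear in m.
The x-component gives (-55)m + (1650) = 0, so m = 30.
The remaining components then also vanish.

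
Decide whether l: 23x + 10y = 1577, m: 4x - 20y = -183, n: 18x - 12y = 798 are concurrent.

No

Intersecting l and m: solving the 2×2 system gives (x, y) = (2971/50, 10517/500).
Substitute into n: (18)(2971/50) + (-12)(10517/500) = 102144/125.
But n requires 798 ≠ 102144/125, so the three lines have no common point.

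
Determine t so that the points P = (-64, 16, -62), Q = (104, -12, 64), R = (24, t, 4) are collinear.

4/3

Direction PQ = (168, -28, 126). From the x-coordinate of R, the parameter along the line is τ = (24 − (-64))/168 = 11/21.
Then t = 16 + 11/21·(-28) = 4/3.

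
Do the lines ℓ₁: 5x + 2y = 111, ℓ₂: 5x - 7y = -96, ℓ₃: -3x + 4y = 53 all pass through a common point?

Yes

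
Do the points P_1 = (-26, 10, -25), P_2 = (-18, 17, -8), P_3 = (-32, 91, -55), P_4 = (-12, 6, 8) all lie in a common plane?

Yes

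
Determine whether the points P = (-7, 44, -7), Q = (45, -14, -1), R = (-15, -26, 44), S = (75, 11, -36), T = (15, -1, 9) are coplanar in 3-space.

Yes

The plane through P, Q, R has normal n = PQ × PR = (-2538, -2700, -4104) and equation n·X = -72306.
Checking the remaining points: n·S = -72306, n·T = -72306.
All equal -72306, so all 5 points lie in one plane.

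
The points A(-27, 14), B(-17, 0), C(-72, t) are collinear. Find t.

Collinearity: (C − A) must be parallel to (B − A) = (10, -14).
Cross-multiplying the components: (t − 14)·(10) = (-45)·(-14).
Solving gives t = 77.

77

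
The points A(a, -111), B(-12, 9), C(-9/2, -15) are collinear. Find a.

51/2

Collinearity: (A − B) must be parallel to (C − B) = (15/2, -24).
Cross-multiplying the components: (a − (-12))·(-24) = (-120)·(15/2).
Solving gives a = 51/2.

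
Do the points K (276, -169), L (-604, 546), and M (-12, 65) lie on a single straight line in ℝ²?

Yes

KL = (-880, 715), KM = (-288, 234).
det[KL; KM] = (-880)(234) − (715)(-288) = 0.
The determinant is zero, so the points are collinear.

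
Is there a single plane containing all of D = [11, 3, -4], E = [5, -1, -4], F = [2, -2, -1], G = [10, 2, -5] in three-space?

Yes

A normal to the plane through D, E, F is n = DE × DF = (-12, 18, -6).
The plane has equation n·P = -54. For G: n·G = -54.
Equal, so G lies in the plane and all four are coplanar.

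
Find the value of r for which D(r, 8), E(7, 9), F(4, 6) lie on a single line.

6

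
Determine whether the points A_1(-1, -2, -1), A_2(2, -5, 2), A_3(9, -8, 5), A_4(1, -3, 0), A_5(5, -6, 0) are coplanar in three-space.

No

The plane through A_1, A_2, A_3 has normal n = A_1A_2 × A_1A_3 = (0, 12, 12) and equation n·P = -36.
Checking the remaining points: n·A_4 = -36, n·A_5 = -72.
Since n·A_5 = -72 ≠ -36, A_5 is off the plane and the points are not all coplanar.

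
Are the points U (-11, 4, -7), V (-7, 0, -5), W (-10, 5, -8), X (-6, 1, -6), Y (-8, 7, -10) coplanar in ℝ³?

The plane through U, V, W has normal n = UV × UW = (2, 6, 8) and equation n·P = -54.
Checking the remaining points: n·X = -54, n·Y = -54.
All equal -54, so all 5 points lie in one plane.

Yes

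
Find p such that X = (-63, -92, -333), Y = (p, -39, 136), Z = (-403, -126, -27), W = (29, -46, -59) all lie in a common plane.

The points are coplanar iff XY · (XZ × XW) = 0.
Expanding, this is linear in p: (-23392)p + (-912288) = 0.
So p = -39.

-39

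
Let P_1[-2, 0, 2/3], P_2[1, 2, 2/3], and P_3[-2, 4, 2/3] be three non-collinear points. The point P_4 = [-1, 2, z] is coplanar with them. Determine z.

A normal to the plane is n = P_1P_2 × P_1P_3 = (0, 0, 12).
P_4 lies in the plane iff n · P_1P_4 = 0.
This gives (12)z + (-8) = 0, so z = 2/3.

2/3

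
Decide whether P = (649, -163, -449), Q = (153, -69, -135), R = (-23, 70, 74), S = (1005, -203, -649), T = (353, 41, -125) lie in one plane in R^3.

Yes

The plane through P, Q, R has normal n = PQ × PR = (-24000, 48400, -52400) and equation n·X = 62400.
Checking the remaining points: n·S = 62400, n·T = 62400.
All equal 62400, so all 5 points lie in one plane.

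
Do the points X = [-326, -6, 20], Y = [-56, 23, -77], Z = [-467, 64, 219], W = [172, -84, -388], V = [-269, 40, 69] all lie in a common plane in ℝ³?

The plane through X, Y, Z has normal n = XY × XZ = (12561, -40053, 22989) and equation n·P = -3394788.
Checking the remaining points: n·W = -3394788, n·V = -3394788.
All equal -3394788, so all 5 points lie in one plane.

Yes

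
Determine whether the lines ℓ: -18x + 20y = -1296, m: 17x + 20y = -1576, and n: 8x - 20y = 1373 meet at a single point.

Intersecting ℓ and m: solving the 2×2 system gives (x, y) = (-8, -72).
Substitute into n: (8)(-8) + (-20)(-72) = 1376.
But n requires 1373 ≠ 1376, so the three lines have no common point.

No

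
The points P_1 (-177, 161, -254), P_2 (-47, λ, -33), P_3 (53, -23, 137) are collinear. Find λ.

Direction P_1P_3 = (230, -184, 391). From the x-coordinate of P_2, the parameter along the line is τ = (-47 − (-177))/230 = 13/23.
Then λ = 161 + 13/23·(-184) = 57.

57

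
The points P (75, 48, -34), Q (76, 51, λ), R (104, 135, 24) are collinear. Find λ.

Collinearity requires PQ × PR = 0; each component is linear in λ.
The x-component gives (-87)λ + (-2784) = 0, so λ = -32.
The remaining components then also vanish.

-32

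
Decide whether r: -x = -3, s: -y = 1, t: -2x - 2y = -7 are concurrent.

Intersecting r and s: solving the 2×2 system gives (x, y) = (3, -1).
Substitute into t: (-2)(3) + (-2)(-1) = -4.
But t requires -7 ≠ -4, so the three lines have no common point.

No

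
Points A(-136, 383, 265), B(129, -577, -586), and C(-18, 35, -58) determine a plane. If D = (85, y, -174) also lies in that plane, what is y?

-33

A normal to the plane is n = AB × AC = (13932, -14823, 21060).
D lies in the plane iff n · AD = 0.
This gives (-14823)y + (-489159) = 0, so y = -33.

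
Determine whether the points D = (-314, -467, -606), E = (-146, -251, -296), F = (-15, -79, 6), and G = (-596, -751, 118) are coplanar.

With D as base: DE = (168, 216, 310), DF = (299, 388, 612), DG = (-282, -284, 724).
DF × DG = (454720, -389060, 24500).
DE · (DF × DG) = -49000.
Since -49000 ≠ 0, the four points are not coplanar.

No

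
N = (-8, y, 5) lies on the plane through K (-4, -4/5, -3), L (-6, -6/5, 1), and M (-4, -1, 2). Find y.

-8/5

The plane through K, L, M has equation −(6/5)x + 10y + (2/5)z = -22/5.
Substituting N: (10)y + (58/5) = -22/5, so y = -8/5.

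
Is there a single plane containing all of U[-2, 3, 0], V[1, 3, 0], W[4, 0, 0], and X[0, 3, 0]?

A normal to the plane through U, V, W is n = UV × UW = (0, 0, -9).
The plane has equation n·P = 0. For X: n·X = 0.
Equal, so X lies in the plane and all four are coplanar.

Yes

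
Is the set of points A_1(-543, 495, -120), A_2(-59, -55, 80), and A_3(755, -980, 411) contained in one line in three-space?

No

A_1A_2 = (484, -550, 200), A_1A_3 = (1298, -1475, 531).
A_1A_2 × A_1A_3 = (2950, 2596, 0).
The cross product is nonzero, so the points do not lie on one line.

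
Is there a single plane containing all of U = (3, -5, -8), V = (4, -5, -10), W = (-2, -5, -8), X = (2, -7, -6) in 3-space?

The four points are coplanar iff the 3×3 determinant with rows UV, UW, UX is zero.
Rows: (1, 0, -2), (-5, 0, 0), (-1, -2, 2).
Expanding along the first row: (1)(0) − (0)(-10) + (-2)(10) = -20.
Nonzero ⇒ not coplanar.

No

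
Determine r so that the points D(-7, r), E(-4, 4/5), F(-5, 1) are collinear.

Collinearity: (D − E) must be parallel to (F − E) = (-1, 1/5).
Cross-multiplying the components: (r − 4/5)·(-1) = (-3)·(1/5).
Solving gives r = 7/5.

7/5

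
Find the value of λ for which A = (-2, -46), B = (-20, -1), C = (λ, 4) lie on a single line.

-22

Collinearity: (C − A) must be parallel to (B − A) = (-18, 45).
Cross-multiplying the components: (λ − (-2))·(45) = (50)·(-18).
Solving gives λ = -22.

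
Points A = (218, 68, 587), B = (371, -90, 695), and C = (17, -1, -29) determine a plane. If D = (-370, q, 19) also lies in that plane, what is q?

586

A normal to the plane is n = AB × AC = (104780, 72540, -42315).
D lies in the plane iff n · AD = 0.
This gives (72540)q + (-42508440) = 0, so q = 586.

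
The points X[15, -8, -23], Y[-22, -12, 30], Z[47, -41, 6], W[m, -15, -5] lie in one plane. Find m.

Normal to plane XYZ: n = (1633, 2769, 1349); plane equation n·P = -28684.
Requiring n·W = -28684: (1633)m + (-48280) = -28684.
So m = 12.

12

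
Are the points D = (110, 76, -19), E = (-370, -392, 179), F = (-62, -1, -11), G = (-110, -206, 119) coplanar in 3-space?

No

With D as base: DE = (-480, -468, 198), DF = (-172, -77, 8), DG = (-220, -282, 138).
DF × DG = (-8370, 21976, 31564).
DE · (DF × DG) = -17496.
Since -17496 ≠ 0, the four points are not coplanar.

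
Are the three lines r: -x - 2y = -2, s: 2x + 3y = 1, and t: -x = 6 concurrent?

Intersecting r and s: solving the 2×2 system gives (x, y) = (-4, 3).
Substitute into t: (-1)(-4) + (0)(3) = 4.
But t requires 6 ≠ 4, so the three lines have no common point.

No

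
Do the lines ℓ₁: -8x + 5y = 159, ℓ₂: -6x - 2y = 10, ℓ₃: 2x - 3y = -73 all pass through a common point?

Intersecting ℓ₁ and ℓ₂: solving the 2×2 system gives (x, y) = (-8, 19).
Substitute into ℓ₃: (2)(-8) + (-3)(19) = -73.
This equals -73, so (-8, 19) lies on all three lines and they are concurrent.

Yes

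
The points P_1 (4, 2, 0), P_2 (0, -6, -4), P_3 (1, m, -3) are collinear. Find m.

Direction P_1P_2 = (-4, -8, -4). From the x-coordinate of P_3, the parameter along the line is τ = (1 − 4)/(-4) = 3/4.
Then m = 2 + 3/4·(-8) = -4.

-4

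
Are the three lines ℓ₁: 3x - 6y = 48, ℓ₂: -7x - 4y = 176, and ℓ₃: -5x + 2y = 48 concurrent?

Yes

The three lines meet at one point iff the augmented coefficient matrix [aᵢ bᵢ cᵢ] has rank < 3, i.e. its determinant vanishes.
Here the determinant is 0.
It vanishes, so the lines are concurrent at (-16, -16).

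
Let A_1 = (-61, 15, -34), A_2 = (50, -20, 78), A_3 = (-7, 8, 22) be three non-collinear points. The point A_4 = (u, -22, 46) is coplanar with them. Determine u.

A normal to the plane is n = A_1A_2 × A_1A_3 = (-1176, -168, 1113).
A_4 lies in the plane iff n · A_1A_4 = 0.
This gives (-1176)u + (23520) = 0, so u = 20.

20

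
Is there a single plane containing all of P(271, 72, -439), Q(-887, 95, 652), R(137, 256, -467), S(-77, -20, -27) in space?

A normal to the plane through P, Q, R is n = PQ × PR = (-201388, -178618, -209990).
The plane has equation n·X = 24748966. For S: n·S = 24748966.
Equal, so S lies in the plane and all four are coplanar.

Yes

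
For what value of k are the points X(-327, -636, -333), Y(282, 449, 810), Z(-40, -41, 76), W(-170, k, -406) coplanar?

-119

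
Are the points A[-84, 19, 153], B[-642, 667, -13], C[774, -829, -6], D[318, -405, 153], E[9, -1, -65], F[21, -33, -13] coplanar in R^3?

The plane through A, B, C has normal n = AB × AC = (-243800, -231150, -82800) and equation n·P = 3418950.
Checking the remaining points: n·D = 3418950, n·E = 3418950, n·F = 3584550.
Since n·F = 3584550 ≠ 3418950, F is off the plane and the points are not all coplanar.

No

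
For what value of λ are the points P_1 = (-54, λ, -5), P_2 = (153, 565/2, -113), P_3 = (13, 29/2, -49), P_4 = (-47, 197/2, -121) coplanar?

Coplanarity ⇔ det[P_1P_2; P_1P_3; P_1P_4] = 0.
Expanding, this is linear in λ: (13920)λ + (1955760) = 0.
So λ = -281/2.

-281/2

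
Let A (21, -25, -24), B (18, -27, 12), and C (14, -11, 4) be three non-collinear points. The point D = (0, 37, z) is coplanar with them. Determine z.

0

Coplanarity requires AB · (AC × AD) = 0.
AB = (-3, -2, 36), AC = (-7, 14, 28); the triple product is linear in z with coefficient -56 and constant term 0.
Setting it to zero: z = 0.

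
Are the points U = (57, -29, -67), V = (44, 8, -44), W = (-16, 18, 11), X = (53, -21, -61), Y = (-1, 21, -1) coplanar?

The plane through U, V, W has normal n = UV × UW = (1805, -665, 2090) and equation n·P = -17860.
Checking the remaining points: n·X = -17860, n·Y = -17860.
All equal -17860, so all 5 points lie in one plane.

Yes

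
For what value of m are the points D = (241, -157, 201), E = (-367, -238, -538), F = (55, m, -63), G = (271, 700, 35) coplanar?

The points are coplanar iff DE · (DF × DG) = 0.
Expanding, this is linear in m: (123098)m + (2708156) = 0.
So m = -22.

-22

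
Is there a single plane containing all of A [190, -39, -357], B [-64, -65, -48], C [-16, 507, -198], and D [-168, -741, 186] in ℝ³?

With A as base: AB = (-254, -26, 309), AC = (-206, 546, 159), AD = (-358, -702, 543).
AC × AD = (408096, 54936, 340080).
AB · (AC × AD) = 0.
The scalar triple product vanishes, so the four points are coplanar.

Yes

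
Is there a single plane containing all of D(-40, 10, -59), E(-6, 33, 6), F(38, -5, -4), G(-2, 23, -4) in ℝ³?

A normal to the plane through D, E, F is n = DE × DF = (2240, 3200, -2304).
The plane has equation n·P = 78336. For G: n·G = 78336.
Equal, so G lies in the plane and all four are coplanar.

Yes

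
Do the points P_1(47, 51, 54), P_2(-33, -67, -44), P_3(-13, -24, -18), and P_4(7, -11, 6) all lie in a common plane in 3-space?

No

A normal to the plane through P_1, P_2, P_3 is n = P_1P_2 × P_1P_3 = (1146, 120, -1080).
The plane has equation n·P = 1662. For P_4: n·P_4 = 222.
222 ≠ 1662, so P_4 is off the plane.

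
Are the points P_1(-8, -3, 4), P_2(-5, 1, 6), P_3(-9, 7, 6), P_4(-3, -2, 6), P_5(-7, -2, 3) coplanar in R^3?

The plane through P_1, P_2, P_3 has normal n = P_1P_2 × P_1P_3 = (-12, -8, 34) and equation n·P = 256.
Checking the remaining points: n·P_4 = 256, n·P_5 = 202.
Since n·P_5 = 202 ≠ 256, P_5 is off the plane and the points are not all coplanar.

No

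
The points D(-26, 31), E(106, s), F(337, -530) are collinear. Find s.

-173

Collinearity: (E − D) must be parallel to (F − D) = (363, -561).
Cross-multiplying the components: (s − 31)·(363) = (132)·(-561).
Solving gives s = -173.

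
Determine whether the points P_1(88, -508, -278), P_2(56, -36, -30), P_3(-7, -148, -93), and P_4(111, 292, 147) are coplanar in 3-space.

No

The four points are coplanar iff the 3×3 determinant with rows P_1P_2, P_1P_3, P_1P_4 is zero.
Rows: (-32, 472, 248), (-95, 360, 185), (23, 800, 425).
Expanding along the first row: (-32)(5000) − (472)(-44630) + (248)(-84280) = 3920.
Nonzero ⇒ not coplanar.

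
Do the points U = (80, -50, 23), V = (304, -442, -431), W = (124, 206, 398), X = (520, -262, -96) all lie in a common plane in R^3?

No

With U as base: UV = (224, -392, -454), UW = (44, 256, 375), UX = (440, -212, -119).
UW × UX = (49036, 170236, -121968).
UV · (UW × UX) = -374976.
Since -374976 ≠ 0, the four points are not coplanar.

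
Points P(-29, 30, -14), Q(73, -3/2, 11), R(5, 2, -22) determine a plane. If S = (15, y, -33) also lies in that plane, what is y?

A normal to the plane is n = PQ × PR = (952, 1666, -1785).
S lies in the plane iff n · PS = 0.
This gives (1666)y + (25823) = 0, so y = -31/2.

-31/2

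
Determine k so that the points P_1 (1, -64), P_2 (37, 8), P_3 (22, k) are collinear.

-22

The three points are collinear iff det[P_1P_2; P_1P_3] = 0.
This determinant is linear in k: (36)k + (792) = 0, so k = -22.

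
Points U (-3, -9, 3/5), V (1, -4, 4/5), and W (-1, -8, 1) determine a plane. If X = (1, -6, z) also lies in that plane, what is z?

The plane through U, V, W has equation (9/5)x − (6/5)y − 6z = 9/5.
Substituting X: (-6)z + (9) = 9/5, so z = 6/5.

6/5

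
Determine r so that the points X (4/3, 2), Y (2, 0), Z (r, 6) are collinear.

The three points are collinear iff det[XY; XZ] = 0.
This determinant is linear in r: (2)r + (0) = 0, so r = 0.

0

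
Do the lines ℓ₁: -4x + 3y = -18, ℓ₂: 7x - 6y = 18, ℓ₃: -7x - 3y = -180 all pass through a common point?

Yes

Intersecting ℓ₁ and ℓ₂: solving the 2×2 system gives (x, y) = (18, 18).
Substitute into ℓ₃: (-7)(18) + (-3)(18) = -180.
This equals -180, so (18, 18) lies on all three lines and they are concurrent.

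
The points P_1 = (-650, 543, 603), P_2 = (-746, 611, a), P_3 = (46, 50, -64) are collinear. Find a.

Direction P_1P_3 = (696, -493, -667). From the x-coordinate of P_2, the parameter along the line is τ = (-746 − (-650))/696 = -4/29.
Then a = 603 + (-4/29)·(-667) = 695.

695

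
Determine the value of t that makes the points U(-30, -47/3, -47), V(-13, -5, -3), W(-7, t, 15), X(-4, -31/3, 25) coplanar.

-7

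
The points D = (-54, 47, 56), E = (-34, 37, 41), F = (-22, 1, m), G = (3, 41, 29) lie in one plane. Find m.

The points are coplanar iff DE · (DF × DG) = 0.
Expanding, this is linear in m: (-450)m + (4950) = 0.
So m = 11.

11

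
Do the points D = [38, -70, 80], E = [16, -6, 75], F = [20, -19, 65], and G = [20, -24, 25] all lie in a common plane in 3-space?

With D as base: DE = (-22, 64, -5), DF = (-18, 51, -15), DG = (-18, 46, -55).
DF × DG = (-2115, -720, 90).
DE · (DF × DG) = 0.
The scalar triple product vanishes, so the four points are coplanar.

Yes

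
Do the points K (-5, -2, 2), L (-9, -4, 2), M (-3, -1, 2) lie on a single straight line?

KL = (-4, -2, 0), KM = (2, 1, 0).
Each component of KM is -1/2 times the corresponding component of KL, so KM = -1/2·KL and the points are collinear.

Yes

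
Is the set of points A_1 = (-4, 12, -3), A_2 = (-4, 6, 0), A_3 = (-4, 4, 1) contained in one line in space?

A_1A_2 = (0, -6, 3), A_1A_3 = (0, -8, 4).
Each component of A_1A_3 is 4/3 times the corresponding component of A_1A_2, so A_1A_3 = 4/3·A_1A_2 and the points are collinear.

Yes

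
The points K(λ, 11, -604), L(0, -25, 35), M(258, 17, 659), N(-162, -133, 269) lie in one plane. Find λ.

Coplanarity ⇔ det[KL; KM; KN] = 0.
Expanding, this is linear in λ: (-77220)λ + (-7644780) = 0.
So λ = -99.

-99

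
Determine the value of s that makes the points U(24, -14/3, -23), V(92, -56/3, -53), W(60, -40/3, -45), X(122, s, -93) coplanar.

-91/3

Coplanarity ⇔ det[UV; UW; UX] = 0.
Expanding, this is linear in s: (416)s + (37856/3) = 0.
So s = -91/3.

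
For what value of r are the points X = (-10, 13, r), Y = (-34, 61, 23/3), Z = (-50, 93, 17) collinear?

-19/3

Collinearity requires XY × XZ = 0; each component is linear in r.
The x-component gives (32)r + (608/3) = 0, so r = -19/3.
The remaining components then also vanish.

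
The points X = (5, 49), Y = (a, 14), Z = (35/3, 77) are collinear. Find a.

The three points are collinear iff det[XY; XZ] = 0.
This determinant is linear in a: (28)a + (280/3) = 0, so a = -10/3.

-10/3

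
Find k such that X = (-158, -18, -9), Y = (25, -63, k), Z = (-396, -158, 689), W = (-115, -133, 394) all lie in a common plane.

Coplanarity ⇔ det[XY; XZ; XW] = 0.
Expanding, this is linear in k: (33390)k + (-1001700) = 0.
So k = 30.

30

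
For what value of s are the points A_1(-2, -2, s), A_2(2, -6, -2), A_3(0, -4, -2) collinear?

Direction A_2A_3 = (-2, 2, 0). From the x-coordinate of A_1, the parameter along the line is τ = (-2 − 2)/(-2) = 2.
Then s = (-2) + 2·(0) = -2.

-2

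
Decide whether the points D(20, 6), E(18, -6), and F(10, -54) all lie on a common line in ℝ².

Yes

DE = (-2, -12), DF = (-10, -60).
det[DE; DF] = (-2)(-60) − (-12)(-10) = 0.
The determinant is zero, so the points are collinear.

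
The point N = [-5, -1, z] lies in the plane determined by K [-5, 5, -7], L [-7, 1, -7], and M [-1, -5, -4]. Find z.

-6

The plane through K, L, M has equation −12x + 6y + 36z = -162.
Substituting N: (36)z + (54) = -162, so z = -6.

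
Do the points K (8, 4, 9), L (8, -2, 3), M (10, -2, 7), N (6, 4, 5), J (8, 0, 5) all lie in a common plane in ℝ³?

The plane through K, L, M has normal n = KL × KM = (-24, -12, 12) and equation n·P = -132.
Checking the remaining points: n·N = -132, n·J = -132.
All equal -132, so all 5 points lie in one plane.

Yes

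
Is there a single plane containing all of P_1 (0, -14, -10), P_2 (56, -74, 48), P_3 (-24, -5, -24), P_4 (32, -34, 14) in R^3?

The four points are coplanar iff the 3×3 determinant with rows P_1P_2, P_1P_3, P_1P_4 is zero.
Rows: (56, -60, 58), (-24, 9, -14), (32, -20, 24).
Expanding along the first row: (56)(-64) − (-60)(-128) + (58)(192) = -128.
Nonzero ⇒ not coplanar.

No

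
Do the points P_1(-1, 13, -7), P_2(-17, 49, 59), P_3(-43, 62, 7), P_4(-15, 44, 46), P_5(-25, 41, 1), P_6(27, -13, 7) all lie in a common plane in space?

No

The plane through P_1, P_2, P_3 has normal n = P_1P_2 × P_1P_3 = (-2730, -2548, 728) and equation n·P = -35490.
Checking the remaining points: n·P_4 = -37674, n·P_5 = -35490, n·P_6 = -35490.
Since n·P_4 = -37674 ≠ -35490, P_4 is off the plane and the points are not all coplanar.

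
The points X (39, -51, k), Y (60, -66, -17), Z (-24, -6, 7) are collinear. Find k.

Collinearity requires XY × XZ = 0; each component is linear in k.
The x-component gives (60)k + (660) = 0, so k = -11.
The remaining components then also vanish.

-11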